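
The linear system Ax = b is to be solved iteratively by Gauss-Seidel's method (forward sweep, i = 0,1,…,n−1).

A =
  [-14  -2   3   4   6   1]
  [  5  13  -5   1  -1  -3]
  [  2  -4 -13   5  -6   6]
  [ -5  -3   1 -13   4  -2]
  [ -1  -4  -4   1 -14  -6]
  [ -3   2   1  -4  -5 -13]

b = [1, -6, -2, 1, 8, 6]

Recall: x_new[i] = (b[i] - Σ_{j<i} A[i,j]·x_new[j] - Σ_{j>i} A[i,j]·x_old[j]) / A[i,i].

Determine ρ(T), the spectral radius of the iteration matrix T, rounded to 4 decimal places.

0.6711

A = D + L + U where D = diag(-14, 13, -13, -13, -14, -13).
T_GS = -(D+L)⁻¹U: row 0 first, T[0,2] = -(3)/(-14) = +0.2143; later rows by forward substitution.
  T[0,:] = [+0.0000, -0.1429, +0.2143, +0.2857, +0.4286, +0.0714]
  T[1,:] = [+0.0000, +0.0549, +0.3022, -0.1868, -0.0879, +0.2033]
  T[2,:] = [+0.0000, -0.0389, -0.0600, +0.4861, -0.3686, +0.4100]
  T[3,:] = [+0.0000, +0.0393, -0.1568, -0.0294, +0.1348, -0.1967]
  T[4,:] = [+0.0000, +0.0084, -0.0957, -0.1080, +0.1094, -0.6229]
  T[5,:] = [+0.0000, +0.0231, +0.0775, -0.0067, -0.2243, +0.3464]
|roots of det(T-λI)|: 0.6711, 0.2843, 0.2843, 0.1973, 0.0601, 0.0000.
ρ(T) = max|λ| = 0.6711; 0.6711 < 1 ⇒ converges.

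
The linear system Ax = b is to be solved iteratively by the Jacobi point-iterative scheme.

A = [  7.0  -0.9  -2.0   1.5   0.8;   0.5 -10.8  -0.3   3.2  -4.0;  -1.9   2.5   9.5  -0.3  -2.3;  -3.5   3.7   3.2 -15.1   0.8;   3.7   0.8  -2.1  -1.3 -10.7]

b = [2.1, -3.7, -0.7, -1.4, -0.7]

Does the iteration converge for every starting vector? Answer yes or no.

yes

Write A = D+L+U with D = diag(7, -10.8, 9.5, -15.1, -10.7).
T_J = -D⁻¹(L+U): T[1,0] = -(0.5)/(-10.8) = +0.0463; T[1,1] = 0.
  T[0,:] = [+0.0000  +0.1286  +0.2857  -0.2143  -0.1143]
  T[1,:] = [+0.0463  +0.0000  -0.0278  +0.2963  -0.3704]
  T[2,:] = [+0.2000  -0.2632  +0.0000  +0.0316  +0.2421]
  T[3,:] = [-0.2318  +0.2450  +0.2119  +0.0000  +0.0530]
  T[4,:] = [+0.3458  +0.0748  -0.1963  -0.1215  +0.0000]
|λ(T)| sorted: 0.5564, 0.3806, 0.3806, 0.3148, 0.1854.
ρ = 0.5564; 0.5564 < 1 ⇒ converges.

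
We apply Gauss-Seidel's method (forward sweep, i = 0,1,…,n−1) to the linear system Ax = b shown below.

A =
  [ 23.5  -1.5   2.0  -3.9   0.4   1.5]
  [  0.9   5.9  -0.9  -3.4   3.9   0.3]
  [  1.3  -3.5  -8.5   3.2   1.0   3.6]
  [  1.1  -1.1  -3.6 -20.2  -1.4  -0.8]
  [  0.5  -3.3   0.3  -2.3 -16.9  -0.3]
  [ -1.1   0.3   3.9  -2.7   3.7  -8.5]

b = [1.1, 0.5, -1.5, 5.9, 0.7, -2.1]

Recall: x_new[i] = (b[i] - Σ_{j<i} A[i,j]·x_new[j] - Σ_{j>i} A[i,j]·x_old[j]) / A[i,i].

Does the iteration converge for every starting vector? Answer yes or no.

Let D = diag(23.5, 5.9, -8.5, -20.2, -16.9, -8.5); L, U the strict triangles.
GS T = -(D+L)⁻¹U: row 0 first, T[0,2] = -(2)/(23.5) = -0.0851; later rows by forward substitution.
  T[0,:] = [+0.0000 +0.0638 -0.0851 +0.1660 -0.0170 -0.0638]
  T[1,:] = [+0.0000 -0.0097 +0.1655 +0.5510 -0.6584 -0.0411]
  T[2,:] = [+0.0000 +0.0138 -0.0812 +0.1750 +0.3862 +0.4307]
  T[3,:] = [+0.0000 +0.0016 +0.0008 -0.0522 -0.1032 -0.1176]
  T[4,:] = [+0.0000 +0.0038 -0.0364 -0.0925 +0.1490 +0.0120]
  T[5,:] = [+0.0000 -0.0011 -0.0365 +0.0546 +0.2538 +0.2470]
|eigenvalues of T|: 0.2056, 0.0764, 0.0335, 0.0333, 0.0333, 0.0000.
spectral radius ρ = 0.2056; 0.2056 < 1 ⇒ converges.

yes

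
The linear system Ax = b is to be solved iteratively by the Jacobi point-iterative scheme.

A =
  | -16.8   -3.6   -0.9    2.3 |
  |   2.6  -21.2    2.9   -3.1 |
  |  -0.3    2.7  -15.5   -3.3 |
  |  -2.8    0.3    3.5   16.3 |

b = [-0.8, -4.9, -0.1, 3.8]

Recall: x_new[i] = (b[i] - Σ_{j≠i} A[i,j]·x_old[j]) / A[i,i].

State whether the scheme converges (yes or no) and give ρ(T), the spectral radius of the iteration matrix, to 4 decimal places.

Diagonal D = diag(-16.8, -21.2, -15.5, 16.3); L, U strict lower/upper.
T_J = -D⁻¹(L+U): T[3,0] = -(-2.8)/(16.3) = +0.1718; T[3,3] = 0.
  T[0,:] = [+0.0000  -0.2143  -0.0536  +0.1369]
  T[1,:] = [+0.1226  +0.0000  +0.1368  -0.1462]
  T[2,:] = [-0.0194  +0.1742  +0.0000  -0.2129]
  T[3,:] = [+0.1718  -0.0184  -0.2147  +0.0000]
|roots of det(T-λI)|: 0.3464, 0.2024, 0.1427, 0.1427.
ρ = 0.3464; 0.3464 < 1, so it converges for any x₀.

yes, ρ = 0.3464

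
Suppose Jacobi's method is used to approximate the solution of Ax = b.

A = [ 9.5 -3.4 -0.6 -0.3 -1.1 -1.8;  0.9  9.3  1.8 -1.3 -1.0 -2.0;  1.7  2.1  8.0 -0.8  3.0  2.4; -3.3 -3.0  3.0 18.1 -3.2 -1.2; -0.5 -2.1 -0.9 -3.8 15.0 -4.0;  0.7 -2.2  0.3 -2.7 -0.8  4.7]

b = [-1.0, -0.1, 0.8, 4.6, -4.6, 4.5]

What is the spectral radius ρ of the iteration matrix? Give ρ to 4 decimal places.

0.7877

Diagonal D = diag(9.5, 9.3, 8, 18.1, 15, 4.7); L, U strict lower/upper.
Jacobi T = -D⁻¹(L+U): T[4,2] = -(-0.9)/(15) = +0.0600; T[4,4] = 0.
  T[0,:] = [+0.0000  +0.3579  +0.0632  +0.0316  +0.1158  +0.1895]
  T[1,:] = [-0.0968  +0.0000  -0.1935  +0.1398  +0.1075  +0.2151]
  T[2,:] = [-0.2125  -0.2625  +0.0000  +0.1000  -0.3750  -0.3000]
  T[3,:] = [+0.1823  +0.1657  -0.1657  +0.0000  +0.1768  +0.0663]
  T[4,:] = [+0.0333  +0.1400  +0.0600  +0.2533  +0.0000  +0.2667]
  T[5,:] = [-0.1489  +0.4681  -0.0638  +0.5745  +0.1702  +0.0000]
eigenvalue magnitudes: 0.7877, 0.4206, 0.4206, 0.3137, 0.1550, 0.1550.
ρ = 0.7877; 0.7877 < 1, so it converges for any x₀.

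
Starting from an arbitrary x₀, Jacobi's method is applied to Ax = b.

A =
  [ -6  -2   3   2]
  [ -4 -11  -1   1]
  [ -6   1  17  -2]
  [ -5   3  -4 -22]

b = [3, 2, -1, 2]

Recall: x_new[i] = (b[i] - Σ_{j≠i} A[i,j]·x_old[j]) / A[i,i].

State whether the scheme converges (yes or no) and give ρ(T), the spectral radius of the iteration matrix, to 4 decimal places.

yes, ρ = 0.5027

A = D + L + U where D = diag(-6, -11, 17, -22).
Jacobi T = -D⁻¹(L+U): T[3,1] = -(3)/(-22) = +0.1364; T[3,3] = 0.
  T[0,:] = [+0.0000, -0.3333, +0.5000, +0.3333]
  T[1,:] = [-0.3636, +0.0000, -0.0909, +0.0909]
  T[2,:] = [+0.3529, -0.0588, +0.0000, +0.1176]
  T[3,:] = [-0.2273, +0.1364, -0.1818, +0.0000]
|eigenvalues of T|: 0.5027, 0.3584, 0.2222, 0.0779.
spectral radius ρ = 0.5027; 0.5027 < 1 ⇒ converges.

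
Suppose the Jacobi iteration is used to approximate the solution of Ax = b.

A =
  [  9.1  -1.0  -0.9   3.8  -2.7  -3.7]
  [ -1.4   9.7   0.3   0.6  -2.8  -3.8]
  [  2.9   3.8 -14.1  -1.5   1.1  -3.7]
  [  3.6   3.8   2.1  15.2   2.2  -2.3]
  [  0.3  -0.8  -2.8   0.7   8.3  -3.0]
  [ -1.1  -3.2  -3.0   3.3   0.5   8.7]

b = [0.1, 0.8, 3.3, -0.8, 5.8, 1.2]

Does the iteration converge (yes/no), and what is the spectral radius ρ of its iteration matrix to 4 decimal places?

yes, ρ = 0.8474

Diagonal D = diag(9.1, 9.7, -14.1, 15.2, 8.3, 8.7); L, U strict lower/upper.
Jacobi: T = -D⁻¹(L+U), T[1,4] = -(-2.8)/(9.7) = +0.2887; T[1,1] = 0.
  T[0,:] = [+0.0000 +0.1099 +0.0989 -0.4176 +0.2967 +0.4066]
  T[1,:] = [+0.1443 +0.0000 -0.0309 -0.0619 +0.2887 +0.3918]
  T[2,:] = [+0.2057 +0.2695 +0.0000 -0.1064 +0.0780 -0.2624]
  T[3,:] = [-0.2368 -0.2500 -0.1382 +0.0000 -0.1447 +0.1513]
  T[4,:] = [-0.0361 +0.0964 +0.3373 -0.0843 +0.0000 +0.3614]
  T[5,:] = [+0.1264 +0.3678 +0.3448 -0.3793 -0.0575 +0.0000]
eigenvalue magnitudes: 0.8474, 0.5696, 0.5696, 0.1850, 0.0703, 0.0703.
ρ = 0.8474; 0.8474 < 1, so it converges for any x₀.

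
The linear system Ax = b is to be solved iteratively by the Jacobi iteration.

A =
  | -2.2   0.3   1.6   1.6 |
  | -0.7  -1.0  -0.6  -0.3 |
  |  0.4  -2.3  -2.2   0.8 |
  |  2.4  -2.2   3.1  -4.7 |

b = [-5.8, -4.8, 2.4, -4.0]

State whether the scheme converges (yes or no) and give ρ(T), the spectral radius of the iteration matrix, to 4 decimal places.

no, ρ = 1.5428

Split A = D + L + U, D = diag(-2.2, -1, -2.2, -4.7).
Jacobi T = -D⁻¹(L+U): T[0,3] = -(1.6)/(-2.2) = +0.7273; T[0,0] = 0.
  T[0,:] = [+0.0000 +0.1364 +0.7273 +0.7273]
  T[1,:] = [-0.7000 +0.0000 -0.6000 -0.3000]
  T[2,:] = [+0.1818 -1.0455 +0.0000 +0.3636]
  T[3,:] = [+0.5106 -0.4681 +0.6596 +0.0000]
|roots of det(T-λI)|: 1.5428, 0.6645, 0.6645, 0.5029.
spectral radius ρ = 1.5428; 1.5428 > 1: divergent.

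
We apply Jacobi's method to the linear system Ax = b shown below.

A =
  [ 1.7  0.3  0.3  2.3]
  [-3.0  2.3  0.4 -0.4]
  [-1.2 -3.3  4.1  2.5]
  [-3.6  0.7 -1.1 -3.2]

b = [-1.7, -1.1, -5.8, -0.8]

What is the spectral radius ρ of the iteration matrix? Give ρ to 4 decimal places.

1.4554

A = D + L + U where D = diag(1.7, 2.3, 4.1, -3.2).
Jacobi T = -D⁻¹(L+U): T[3,1] = -(0.7)/(-3.2) = +0.2188; T[3,3] = 0.
  T[0,:] = [+0.0000 -0.1765 -0.1765 -1.3529]
  T[1,:] = [+1.3043 +0.0000 -0.1739 +0.1739]
  T[2,:] = [+0.2927 +0.8049 +0.0000 -0.6098]
  T[3,:] = [-1.1250 +0.2188 -0.3438 +0.0000]
|roots of det(T-λI)|: 1.4554, 1.2165, 0.6926, 0.6926.
spectral radius ρ = 1.4554; 1.4554 > 1: divergent.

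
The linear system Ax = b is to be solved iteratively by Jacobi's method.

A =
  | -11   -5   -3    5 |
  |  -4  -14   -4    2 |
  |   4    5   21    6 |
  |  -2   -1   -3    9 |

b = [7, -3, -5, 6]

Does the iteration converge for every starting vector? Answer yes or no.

yes

Split A = D + L + U, D = diag(-11, -14, 21, 9).
T_J = -D⁻¹(L+U): T[3,0] = -(-2)/(9) = +0.2222; T[3,3] = 0.
  T[0,:] = [+0.0000, -0.4545, -0.2727, +0.4545]
  T[1,:] = [-0.2857, +0.0000, -0.2857, +0.1429]
  T[2,:] = [-0.1905, -0.2381, +0.0000, -0.2857]
  T[3,:] = [+0.2222, +0.1111, +0.3333, +0.0000]
|eigenvalues of T|: 0.6578, 0.3678, 0.2335, 0.2335.
spectral radius ρ = 0.6578; 0.6578 < 1 ⇒ converges.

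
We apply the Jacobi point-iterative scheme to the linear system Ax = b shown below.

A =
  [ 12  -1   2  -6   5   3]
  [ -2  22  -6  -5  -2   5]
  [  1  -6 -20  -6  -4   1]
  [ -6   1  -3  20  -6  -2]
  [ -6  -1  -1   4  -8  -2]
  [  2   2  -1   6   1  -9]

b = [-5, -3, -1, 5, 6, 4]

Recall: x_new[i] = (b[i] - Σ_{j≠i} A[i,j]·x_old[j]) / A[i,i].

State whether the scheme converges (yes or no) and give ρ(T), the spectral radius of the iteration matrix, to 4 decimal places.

yes, ρ = 0.9219

Let D = diag(12, 22, -20, 20, -8, -9); L, U the strict triangles.
T_J = -D⁻¹(L+U): T[1,3] = -(-5)/(22) = +0.2273; T[1,1] = 0.
  T[0,:] = [+0.0000  +0.0833  -0.1667  +0.5000  -0.4167  -0.2500]
  T[1,:] = [+0.0909  +0.0000  +0.2727  +0.2273  +0.0909  -0.2273]
  T[2,:] = [+0.0500  -0.3000  +0.0000  -0.3000  -0.2000  +0.0500]
  T[3,:] = [+0.3000  -0.0500  +0.1500  +0.0000  +0.3000  +0.1000]
  T[4,:] = [-0.7500  -0.1250  -0.1250  +0.5000  +0.0000  -0.2500]
  T[5,:] = [+0.2222  +0.2222  -0.1111  +0.6667  +0.1111  +0.0000]
|roots of det(T-λI)|: 0.9219, 0.5491, 0.4385, 0.4385, 0.2218, 0.0479.
spectral radius ρ = 0.9219; 0.9219 < 1: convergent.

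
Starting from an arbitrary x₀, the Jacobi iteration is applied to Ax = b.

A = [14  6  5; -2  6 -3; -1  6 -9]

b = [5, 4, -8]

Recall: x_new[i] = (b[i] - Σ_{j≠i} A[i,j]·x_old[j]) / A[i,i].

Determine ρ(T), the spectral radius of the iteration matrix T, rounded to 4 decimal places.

Diagonal D = diag(14, 6, -9); L, U strict lower/upper.
Jacobi T = -D⁻¹(L+U): T[1,2] = -(-3)/(6) = +0.5000; T[1,1] = 0.
  T[0,:] = [+0.0000, -0.4286, -0.3571]
  T[1,:] = [+0.3333, +0.0000, +0.5000]
  T[2,:] = [-0.1111, +0.6667, +0.0000]
moduli |λ_i(T)| = 0.5721, 0.3116, 0.3116.
ρ = 0.5721; 0.5721 < 1, so it converges for any x₀.

0.5721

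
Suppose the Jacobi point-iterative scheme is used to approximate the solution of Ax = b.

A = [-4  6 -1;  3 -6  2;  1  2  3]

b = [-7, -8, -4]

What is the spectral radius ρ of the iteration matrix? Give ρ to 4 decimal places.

0.8426

Write A = D+L+U with D = diag(-4, -6, 3).
Jacobi T = -D⁻¹(L+U): T[2,0] = -(1)/(3) = -0.3333; T[2,2] = 0.
  T[0,:] = [+0.0000, +1.5000, -0.2500]
  T[1,:] = [+0.5000, +0.0000, +0.3333]
  T[2,:] = [-0.3333, -0.6667, +0.0000]
|λ(T)| sorted: 0.8426, 0.7017, 0.1409.
ρ = 0.8426; 0.8426 < 1: convergent.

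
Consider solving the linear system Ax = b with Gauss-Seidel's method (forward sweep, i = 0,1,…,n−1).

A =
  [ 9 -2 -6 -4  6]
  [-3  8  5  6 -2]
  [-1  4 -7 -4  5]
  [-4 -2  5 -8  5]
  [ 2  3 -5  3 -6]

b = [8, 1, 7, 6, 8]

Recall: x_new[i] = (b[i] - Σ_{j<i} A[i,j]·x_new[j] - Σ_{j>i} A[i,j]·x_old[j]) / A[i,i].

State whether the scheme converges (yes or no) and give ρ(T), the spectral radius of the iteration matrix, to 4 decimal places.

Split A = D + L + U, D = diag(9, 8, -7, -8, -6).
T_GS = -(D+L)⁻¹U: row 0 first, T[0,4] = -(6)/(9) = -0.6667; later rows by forward substitution.
  T[0,:] = [+0.0000 +0.2222 +0.6667 +0.4444 -0.6667]
  T[1,:] = [+0.0000 +0.0833 -0.3750 -0.5833 +0.0000]
  T[2,:] = [+0.0000 +0.0159 -0.3095 -0.9683 +0.8095]
  T[3,:] = [+0.0000 -0.1220 -0.4330 -0.6815 +1.4643]
  T[4,:] = [+0.0000 +0.0415 +0.0761 +0.3226 -0.1647]
|eigenvalues of T|: 1.5859, 0.3936, 0.1627, 0.1627, 0.0000.
ρ = 1.5859; 1.5859 > 1 ⇒ diverges.

no, ρ = 1.5859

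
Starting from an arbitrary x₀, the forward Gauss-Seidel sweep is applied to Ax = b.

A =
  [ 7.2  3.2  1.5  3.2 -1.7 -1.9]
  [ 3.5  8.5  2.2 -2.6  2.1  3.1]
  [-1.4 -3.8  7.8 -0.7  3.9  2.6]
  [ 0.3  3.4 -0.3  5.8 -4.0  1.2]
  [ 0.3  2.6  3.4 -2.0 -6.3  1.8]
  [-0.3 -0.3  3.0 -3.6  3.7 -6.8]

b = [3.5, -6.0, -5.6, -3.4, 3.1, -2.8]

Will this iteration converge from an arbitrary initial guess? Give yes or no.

Diagonal D = diag(7.2, 8.5, 7.8, 5.8, -6.3, -6.8); L, U strict lower/upper.
Gauss-Seidel: T = -(D+L)⁻¹U, row 0 first, T[0,2] = -(1.5)/(7.2) = -0.2083; later rows by forward substitution.
  T[0,:] = [+0.0000 -0.4444 -0.2083 -0.4444 +0.2361 +0.2639]
  T[1,:] = [+0.0000 +0.1830 -0.1730 +0.4889 -0.3443 -0.4734]
  T[2,:] = [+0.0000 +0.0094 -0.1217 +0.2481 -0.6253 -0.5166]
  T[3,:] = [+0.0000 -0.0838 +0.1059 -0.2508 +0.8469 +0.0302]
  T[4,:] = [+0.0000 +0.0860 -0.1806 +0.3941 -0.7372 -0.1855]
  T[5,:] = [+0.0000 +0.1069 -0.1912 +0.4547 -1.1206 -0.3356]
|roots of det(T-λI)|: 1.4411, 0.2036, 0.0879, 0.0879, 0.0396, 0.0000.
spectral radius ρ = 1.4411; 1.4411 > 1: divergent.

no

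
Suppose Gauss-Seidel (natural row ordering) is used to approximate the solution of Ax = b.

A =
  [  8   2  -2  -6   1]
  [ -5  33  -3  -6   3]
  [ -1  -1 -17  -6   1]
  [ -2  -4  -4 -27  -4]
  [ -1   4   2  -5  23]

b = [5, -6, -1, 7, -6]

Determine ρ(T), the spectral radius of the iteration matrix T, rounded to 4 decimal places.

A = D + L + U where D = diag(8, 33, -17, -27, 23).
GS T = -(D+L)⁻¹U: row 0 first, T[0,2] = -(-2)/(8) = +0.2500; later rows by forward substitution.
  T[0,:] = [+0.0000  -0.2500  +0.2500  +0.7500  -0.1250]
  T[1,:] = [+0.0000  -0.0379  +0.1288  +0.2955  -0.1098]
  T[2,:] = [+0.0000  +0.0169  -0.0223  -0.4144  +0.0726]
  T[3,:] = [+0.0000  +0.0216  -0.0343  -0.0379  -0.1334]
  T[4,:] = [+0.0000  -0.0011  -0.0170  +0.0090  -0.0216]
moduli |λ_i(T)| = 0.2132, 0.0911, 0.0911, 0.0292, 0.0000.
ρ = 0.2132; 0.2132 < 1: convergent.

0.2132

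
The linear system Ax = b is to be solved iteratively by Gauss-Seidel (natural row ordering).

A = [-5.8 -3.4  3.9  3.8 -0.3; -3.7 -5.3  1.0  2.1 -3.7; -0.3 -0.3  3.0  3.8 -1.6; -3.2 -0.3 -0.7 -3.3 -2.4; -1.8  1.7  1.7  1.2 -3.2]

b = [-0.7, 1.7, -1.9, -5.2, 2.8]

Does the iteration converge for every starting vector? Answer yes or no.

A = D + L + U where D = diag(-5.8, -5.3, 3, -3.3, -3.2).
GS T = -(D+L)⁻¹U: row 0 first, T[0,3] = -(3.8)/(-5.8) = +0.6552; later rows by forward substitution.
  T[0,:] = [+0.0000, -0.5862, +0.6724, +0.6552, -0.0517]
  T[1,:] = [+0.0000, +0.4092, -0.2807, -0.0612, -0.6620]
  T[2,:] = [+0.0000, -0.0177, +0.0392, -1.2073, +0.4620]
  T[3,:] = [+0.0000, +0.5350, -0.6348, -0.3737, -0.7149]
  T[4,:] = [+0.0000, +0.7384, -0.7446, -1.1825, -0.3453]
moduli |λ_i(T)| = 1.2450, 0.6435, 0.2675, 0.2675, 0.0000.
ρ(T) = max|λ| = 1.2450; 1.2450 > 1 ⇒ diverges.

no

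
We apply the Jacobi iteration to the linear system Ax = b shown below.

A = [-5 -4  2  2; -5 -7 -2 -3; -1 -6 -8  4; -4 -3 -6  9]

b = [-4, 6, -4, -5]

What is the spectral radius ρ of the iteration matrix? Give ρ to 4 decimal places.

1.2047

Write A = D+L+U with D = diag(-5, -7, -8, 9).
Jacobi: T = -D⁻¹(L+U), T[3,2] = -(-6)/(9) = +0.6667; T[3,3] = 0.
  T[0,:] = [+0.0000 -0.8000 +0.4000 +0.4000]
  T[1,:] = [-0.7143 +0.0000 -0.2857 -0.4286]
  T[2,:] = [-0.1250 -0.7500 +0.0000 +0.5000]
  T[3,:] = [+0.4444 +0.3333 +0.6667 +0.0000]
|λ(T)| sorted: 1.2047, 0.6895, 0.6895, 0.0984.
spectral radius ρ = 1.2047; 1.2047 > 1: divergent.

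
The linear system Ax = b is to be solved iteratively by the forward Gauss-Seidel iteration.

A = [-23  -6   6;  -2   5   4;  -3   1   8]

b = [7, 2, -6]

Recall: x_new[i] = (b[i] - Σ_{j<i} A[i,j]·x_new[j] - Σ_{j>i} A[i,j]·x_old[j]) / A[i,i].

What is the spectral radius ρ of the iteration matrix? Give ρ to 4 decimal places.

0.3228

Split A = D + L + U, D = diag(-23, 5, 8).
Gauss-Seidel: T = -(D+L)⁻¹U, row 0 first, T[0,2] = -(6)/(-23) = +0.2609; later rows by forward substitution.
  T[0,:] = [+0.0000  -0.2609  +0.2609]
  T[1,:] = [+0.0000  -0.1043  -0.6957]
  T[2,:] = [+0.0000  -0.0848  +0.1848]
moduli |λ_i(T)| = 0.3228, 0.2424, 0.0000.
ρ(T) = max|λ| = 0.3228; 0.3228 < 1, so it converges for any x₀.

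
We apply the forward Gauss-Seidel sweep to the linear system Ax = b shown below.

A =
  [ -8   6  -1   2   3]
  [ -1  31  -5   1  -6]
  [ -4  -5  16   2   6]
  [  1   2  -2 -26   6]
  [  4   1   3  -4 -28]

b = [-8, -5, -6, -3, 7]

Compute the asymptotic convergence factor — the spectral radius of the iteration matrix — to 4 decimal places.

Write A = D+L+U with D = diag(-8, 31, 16, -26, -28).
GS T = -(D+L)⁻¹U: row 0 first, T[0,3] = -(2)/(-8) = +0.2500; later rows by forward substitution.
  T[0,:] = [+0.0000, +0.7500, -0.1250, +0.2500, +0.3750]
  T[1,:] = [+0.0000, +0.0242, +0.1573, -0.0242, +0.2056]
  T[2,:] = [+0.0000, +0.1951, +0.0179, -0.0701, -0.2170]
  T[3,:] = [+0.0000, +0.0157, +0.0059, +0.0131, +0.2777]
  T[4,:] = [+0.0000, +0.1267, -0.0112, +0.0255, -0.0020]
|roots of det(T-λI)|: 0.2647, 0.1946, 0.1946, 0.0497, 0.0000.
ρ(T) = max|λ| = 0.2647; 0.2647 < 1 ⇒ converges.

0.2647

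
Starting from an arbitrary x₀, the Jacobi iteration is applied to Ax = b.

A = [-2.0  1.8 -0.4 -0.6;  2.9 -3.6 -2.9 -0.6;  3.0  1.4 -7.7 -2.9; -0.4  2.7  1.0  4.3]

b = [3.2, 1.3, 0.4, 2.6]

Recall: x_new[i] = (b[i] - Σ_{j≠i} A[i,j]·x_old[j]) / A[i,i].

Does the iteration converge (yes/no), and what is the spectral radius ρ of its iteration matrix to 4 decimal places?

yes, ρ = 0.9421

Split A = D + L + U, D = diag(-2, -3.6, -7.7, 4.3).
Jacobi T = -D⁻¹(L+U): T[2,0] = -(3)/(-7.7) = +0.3896; T[2,2] = 0.
  T[0,:] = [+0.0000 +0.9000 -0.2000 -0.3000]
  T[1,:] = [+0.8056 +0.0000 -0.8056 -0.1667]
  T[2,:] = [+0.3896 +0.1818 +0.0000 -0.3766]
  T[3,:] = [+0.0930 -0.6279 -0.2326 +0.0000]
|eigenvalues of T|: 0.9421, 0.7019, 0.7019, 0.2303.
spectral radius ρ = 0.9421; 0.9421 < 1: convergent.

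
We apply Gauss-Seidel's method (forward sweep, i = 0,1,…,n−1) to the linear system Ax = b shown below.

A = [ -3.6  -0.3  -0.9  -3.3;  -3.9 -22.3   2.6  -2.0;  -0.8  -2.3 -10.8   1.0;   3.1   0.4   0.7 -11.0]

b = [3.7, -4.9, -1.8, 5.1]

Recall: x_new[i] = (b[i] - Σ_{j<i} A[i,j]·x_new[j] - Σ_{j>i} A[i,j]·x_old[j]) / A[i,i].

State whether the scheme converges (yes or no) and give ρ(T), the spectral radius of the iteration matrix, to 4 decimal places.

yes, ρ = 0.2006

Split A = D + L + U, D = diag(-3.6, -22.3, -10.8, -11).
Gauss-Seidel: T = -(D+L)⁻¹U, row 0 first, T[0,1] = -(-0.3)/(-3.6) = -0.0833; later rows by forward substitution.
  T[0,:] = [+0.0000 -0.0833 -0.2500 -0.9167]
  T[1,:] = [+0.0000 +0.0146 +0.1603 +0.0706]
  T[2,:] = [+0.0000 +0.0031 -0.0156 +0.1455]
  T[3,:] = [+0.0000 -0.0228 -0.0656 -0.2465]
|eigenvalues of T|: 0.2006, 0.0356, 0.0356, 0.0000.
ρ(T) = max|λ| = 0.2006; 0.2006 < 1 ⇒ converges.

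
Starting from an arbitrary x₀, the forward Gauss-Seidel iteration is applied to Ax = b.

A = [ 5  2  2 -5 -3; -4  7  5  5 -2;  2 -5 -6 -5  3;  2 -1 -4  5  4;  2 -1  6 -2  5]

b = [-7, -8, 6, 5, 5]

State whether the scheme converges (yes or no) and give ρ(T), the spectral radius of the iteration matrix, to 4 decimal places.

Split A = D + L + U, D = diag(5, 7, -6, 5, 5).
T_GS = -(D+L)⁻¹U: row 0 first, T[0,3] = -(-5)/(5) = +1.0000; later rows by forward substitution.
  T[0,:] = [+0.0000  -0.4000  -0.4000  +1.0000  +0.6000]
  T[1,:] = [+0.0000  -0.2286  -0.9429  -0.1429  +0.6286]
  T[2,:] = [+0.0000  +0.0571  +0.6524  -0.3810  +0.1762]
  T[3,:] = [+0.0000  +0.1600  +0.4933  -0.7333  -0.7733]
  T[4,:] = [+0.0000  +0.1097  -0.6141  -0.2648  -0.6350]
|roots of det(T-λI)|: 1.1948, 0.5078, 0.5078, 0.2473, 0.0000.
ρ(T) = max|λ| = 1.1948; 1.1948 > 1: divergent.

no, ρ = 1.1948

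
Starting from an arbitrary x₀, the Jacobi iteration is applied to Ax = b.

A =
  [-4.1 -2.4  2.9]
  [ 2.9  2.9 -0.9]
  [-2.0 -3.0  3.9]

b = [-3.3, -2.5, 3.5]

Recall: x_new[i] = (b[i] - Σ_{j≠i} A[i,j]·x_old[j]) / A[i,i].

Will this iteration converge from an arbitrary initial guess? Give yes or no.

no

Diagonal D = diag(-4.1, 2.9, 3.9); L, U strict lower/upper.
T_J = -D⁻¹(L+U): T[2,0] = -(-2)/(3.9) = +0.5128; T[2,2] = 0.
  T[0,:] = [+0.0000, -0.5854, +0.7073]
  T[1,:] = [-1.0000, +0.0000, +0.3103]
  T[2,:] = [+0.5128, +0.7692, +0.0000]
|roots of det(T-λI)|: 1.2956, 0.7013, 0.7013.
spectral radius ρ = 1.2956; 1.2956 > 1, so it fails to converge.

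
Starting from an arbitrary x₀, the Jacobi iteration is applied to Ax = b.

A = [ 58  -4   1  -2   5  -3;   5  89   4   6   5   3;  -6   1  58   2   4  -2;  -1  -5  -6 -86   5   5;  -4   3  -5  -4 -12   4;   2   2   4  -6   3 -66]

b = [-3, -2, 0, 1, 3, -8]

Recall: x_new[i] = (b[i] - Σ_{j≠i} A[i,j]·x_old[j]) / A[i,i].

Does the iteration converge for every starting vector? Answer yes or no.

Diagonal D = diag(58, 89, 58, -86, -12, -66); L, U strict lower/upper.
Jacobi: T = -D⁻¹(L+U), T[1,2] = -(4)/(89) = -0.0449; T[1,1] = 0.
  T[0,:] = [+0.0000 +0.0690 -0.0172 +0.0345 -0.0862 +0.0517]
  T[1,:] = [-0.0562 +0.0000 -0.0449 -0.0674 -0.0562 -0.0337]
  T[2,:] = [+0.1034 -0.0172 +0.0000 -0.0345 -0.0690 +0.0345]
  T[3,:] = [-0.0116 -0.0581 -0.0698 +0.0000 +0.0581 +0.0581]
  T[4,:] = [-0.3333 +0.2500 -0.4167 -0.3333 +0.0000 +0.3333]
  T[5,:] = [+0.0303 +0.0303 +0.0606 -0.0909 +0.0455 +0.0000]
|roots of det(T-λI)|: 0.2362, 0.1624, 0.1541, 0.1541, 0.0840, 0.0236.
ρ(T) = max|λ| = 0.2362; 0.2362 < 1 ⇒ converges.

yes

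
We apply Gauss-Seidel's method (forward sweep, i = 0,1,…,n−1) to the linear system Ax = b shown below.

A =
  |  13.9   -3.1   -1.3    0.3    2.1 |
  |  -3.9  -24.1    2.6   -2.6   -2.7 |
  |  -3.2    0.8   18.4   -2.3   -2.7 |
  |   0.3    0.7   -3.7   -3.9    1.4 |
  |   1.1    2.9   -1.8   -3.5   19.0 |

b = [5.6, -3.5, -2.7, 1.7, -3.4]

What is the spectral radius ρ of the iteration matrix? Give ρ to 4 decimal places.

0.1885

Let D = diag(13.9, -24.1, 18.4, -3.9, 19); L, U the strict triangles.
T_GS = -(D+L)⁻¹U: row 0 first, T[0,4] = -(2.1)/(13.9) = -0.1511; later rows by forward substitution.
  T[0,:] = [+0.0000 +0.2230 +0.0935 -0.0216 -0.1511]
  T[1,:] = [+0.0000 -0.0361 +0.0927 -0.1044 -0.0876]
  T[2,:] = [+0.0000 +0.0404 +0.0122 +0.1258 +0.1243]
  T[3,:] = [+0.0000 -0.0276 +0.0122 -0.1397 +0.2137]
  T[4,:] = [+0.0000 -0.0087 -0.0162 +0.0034 +0.0733]
moduli |λ_i(T)| = 0.1885, 0.0882, 0.0882, 0.0427, 0.0000.
spectral radius ρ = 0.1885; 0.1885 < 1 ⇒ converges.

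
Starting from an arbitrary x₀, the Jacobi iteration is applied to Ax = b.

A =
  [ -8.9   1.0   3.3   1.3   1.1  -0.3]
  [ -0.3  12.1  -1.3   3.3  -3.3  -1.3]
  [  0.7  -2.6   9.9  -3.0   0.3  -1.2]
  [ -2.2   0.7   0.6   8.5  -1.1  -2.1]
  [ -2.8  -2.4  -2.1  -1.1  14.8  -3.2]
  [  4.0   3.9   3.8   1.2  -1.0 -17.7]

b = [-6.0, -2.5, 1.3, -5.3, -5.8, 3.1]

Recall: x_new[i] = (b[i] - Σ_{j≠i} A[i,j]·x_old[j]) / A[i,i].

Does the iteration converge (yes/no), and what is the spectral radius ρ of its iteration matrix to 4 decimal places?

yes, ρ = 0.5568

Split A = D + L + U, D = diag(-8.9, 12.1, 9.9, 8.5, 14.8, -17.7).
Jacobi: T = -D⁻¹(L+U), T[4,2] = -(-2.1)/(14.8) = +0.1419; T[4,4] = 0.
  T[0,:] = [+0.0000 +0.1124 +0.3708 +0.1461 +0.1236 -0.0337]
  T[1,:] = [+0.0248 +0.0000 +0.1074 -0.2727 +0.2727 +0.1074]
  T[2,:] = [-0.0707 +0.2626 +0.0000 +0.3030 -0.0303 +0.1212]
  T[3,:] = [+0.2588 -0.0824 -0.0706 +0.0000 +0.1294 +0.2471]
  T[4,:] = [+0.1892 +0.1622 +0.1419 +0.0743 +0.0000 +0.2162]
  T[5,:] = [+0.2260 +0.2203 +0.2147 +0.0678 -0.0565 +0.0000]
moduli |λ_i(T)| = 0.5568, 0.3698, 0.3698, 0.2372, 0.2201, 0.1295.
spectral radius ρ = 0.5568; 0.5568 < 1, so it converges for any x₀.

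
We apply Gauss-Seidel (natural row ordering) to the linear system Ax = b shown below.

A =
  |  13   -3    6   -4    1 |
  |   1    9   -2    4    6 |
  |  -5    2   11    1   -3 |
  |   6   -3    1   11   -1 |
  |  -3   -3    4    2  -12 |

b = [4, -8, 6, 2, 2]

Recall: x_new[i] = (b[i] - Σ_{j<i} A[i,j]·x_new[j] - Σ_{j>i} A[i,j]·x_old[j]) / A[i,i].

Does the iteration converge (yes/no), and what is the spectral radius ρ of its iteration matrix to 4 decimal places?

Let D = diag(13, 9, 11, 11, -12); L, U the strict triangles.
T_GS = -(D+L)⁻¹U: row 0 first, T[0,1] = -(-3)/(13) = +0.2308; later rows by forward substitution.
  T[0,:] = [+0.0000  +0.2308  -0.4615  +0.3077  -0.0769]
  T[1,:] = [+0.0000  -0.0256  +0.2735  -0.4786  -0.6581]
  T[2,:] = [+0.0000  +0.1096  -0.2595  +0.1360  +0.3574]
  T[3,:] = [+0.0000  -0.1428  +0.3499  -0.3107  -0.0791]
  T[4,:] = [+0.0000  -0.0386  +0.0188  +0.0363  +0.2897]
eigenvalue magnitudes: 0.6716, 0.3850, 0.0202, 0.0202, 0.0000.
ρ(T) = max|λ| = 0.6716; 0.6716 < 1: convergent.

yes, ρ = 0.6716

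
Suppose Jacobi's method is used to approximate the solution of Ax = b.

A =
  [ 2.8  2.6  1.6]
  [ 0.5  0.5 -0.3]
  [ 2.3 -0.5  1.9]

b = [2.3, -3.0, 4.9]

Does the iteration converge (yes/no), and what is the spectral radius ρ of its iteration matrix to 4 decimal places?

Write A = D+L+U with D = diag(2.8, 0.5, 1.9).
T_J = -D⁻¹(L+U): T[1,0] = -(0.5)/(0.5) = -1.0000; T[1,1] = 0.
  T[0,:] = [+0.0000, -0.9286, -0.5714]
  T[1,:] = [-1.0000, +0.0000, +0.6000]
  T[2,:] = [-1.2105, +0.2632, +0.0000]
moduli |λ_i(T)| = 1.5231, 0.9575, 0.5656.
ρ = 1.5231; 1.5231 > 1 ⇒ diverges.

no, ρ = 1.5231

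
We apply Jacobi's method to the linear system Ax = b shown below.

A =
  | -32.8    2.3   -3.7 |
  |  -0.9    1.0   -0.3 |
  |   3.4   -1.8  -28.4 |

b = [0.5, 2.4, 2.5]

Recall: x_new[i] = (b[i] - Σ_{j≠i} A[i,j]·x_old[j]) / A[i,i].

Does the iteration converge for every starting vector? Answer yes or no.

yes

Diagonal D = diag(-32.8, 1, -28.4); L, U strict lower/upper.
T_J = -D⁻¹(L+U): T[2,1] = -(-1.8)/(-28.4) = -0.0634; T[2,2] = 0.
  T[0,:] = [+0.0000, +0.0701, -0.1128]
  T[1,:] = [+0.9000, +0.0000, +0.3000]
  T[2,:] = [+0.1197, -0.0634, +0.0000]
moduli |λ_i(T)| = 0.2560, 0.1870, 0.1870.
spectral radius ρ = 0.2560; 0.2560 < 1, so it converges for any x₀.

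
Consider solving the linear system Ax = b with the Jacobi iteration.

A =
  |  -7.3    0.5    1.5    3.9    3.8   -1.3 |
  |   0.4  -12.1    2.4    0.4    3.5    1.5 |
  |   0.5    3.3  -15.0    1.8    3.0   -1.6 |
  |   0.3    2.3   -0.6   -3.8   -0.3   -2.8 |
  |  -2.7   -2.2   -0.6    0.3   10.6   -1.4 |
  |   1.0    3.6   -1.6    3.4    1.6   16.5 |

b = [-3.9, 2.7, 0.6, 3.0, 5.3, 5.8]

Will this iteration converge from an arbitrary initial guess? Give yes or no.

Let D = diag(-7.3, -12.1, -15, -3.8, 10.6, 16.5); L, U the strict triangles.
Jacobi T = -D⁻¹(L+U): T[1,3] = -(0.4)/(-12.1) = +0.0331; T[1,1] = 0.
  T[0,:] = [+0.0000  +0.0685  +0.2055  +0.5342  +0.5205  -0.1781]
  T[1,:] = [+0.0331  +0.0000  +0.1983  +0.0331  +0.2893  +0.1240]
  T[2,:] = [+0.0333  +0.2200  +0.0000  +0.1200  +0.2000  -0.1067]
  T[3,:] = [+0.0789  +0.6053  -0.1579  +0.0000  -0.0789  -0.7368]
  T[4,:] = [+0.2547  +0.2075  +0.0566  -0.0283  +0.0000  +0.1321]
  T[5,:] = [-0.0606  -0.2182  +0.0970  -0.2061  -0.0970  +0.0000]
|roots of det(T-λI)|: 0.6972, 0.5610, 0.2449, 0.1680, 0.1680, 0.0431.
spectral radius ρ = 0.6972; 0.6972 < 1 ⇒ converges.

yes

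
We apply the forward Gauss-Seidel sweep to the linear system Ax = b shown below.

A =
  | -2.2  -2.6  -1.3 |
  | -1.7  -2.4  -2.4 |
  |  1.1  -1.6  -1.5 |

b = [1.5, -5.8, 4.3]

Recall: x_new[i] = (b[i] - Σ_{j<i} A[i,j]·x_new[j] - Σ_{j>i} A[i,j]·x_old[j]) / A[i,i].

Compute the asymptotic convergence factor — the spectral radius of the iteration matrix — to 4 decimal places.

1.5744

Split A = D + L + U, D = diag(-2.2, -2.4, -1.5).
T_GS = -(D+L)⁻¹U: row 0 first, T[0,1] = -(-2.6)/(-2.2) = -1.1818; later rows by forward substitution.
  T[0,:] = [+0.0000, -1.1818, -0.5909]
  T[1,:] = [+0.0000, +0.8371, -0.5814]
  T[2,:] = [+0.0000, -1.7596, +0.1869]
eigenvalue magnitudes: 1.5744, 0.5505, 0.0000.
ρ = 1.5744; 1.5744 > 1, so it fails to converge.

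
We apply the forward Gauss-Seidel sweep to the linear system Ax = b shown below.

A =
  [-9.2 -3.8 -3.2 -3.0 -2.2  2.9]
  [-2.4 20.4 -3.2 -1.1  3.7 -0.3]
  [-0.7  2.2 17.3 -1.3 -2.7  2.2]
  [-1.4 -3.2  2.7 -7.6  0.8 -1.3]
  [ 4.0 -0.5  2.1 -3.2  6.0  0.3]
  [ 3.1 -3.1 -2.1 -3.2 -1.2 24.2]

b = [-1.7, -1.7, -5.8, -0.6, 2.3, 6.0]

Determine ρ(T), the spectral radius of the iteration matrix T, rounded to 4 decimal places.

0.3211

Diagonal D = diag(-9.2, 20.4, 17.3, -7.6, 6, 24.2); L, U strict lower/upper.
Gauss-Seidel: T = -(D+L)⁻¹U, row 0 first, T[0,2] = -(-3.2)/(-9.2) = -0.3478; later rows by forward substitution.
  T[0,:] = [+0.0000 -0.4130 -0.3478 -0.3261 -0.2391 +0.3152]
  T[1,:] = [+0.0000 -0.0486 +0.1159 +0.0156 -0.2095 +0.0518]
  T[2,:] = [+0.0000 -0.0105 -0.0288 +0.0600 +0.1730 -0.1210]
  T[3,:] = [+0.0000 +0.0928 +0.0050 +0.0748 +0.2990 -0.2939]
  T[4,:] = [+0.0000 +0.3245 +0.2543 +0.2376 +0.2409 -0.3702]
  T[5,:] = [+0.0000 +0.0741 +0.0702 +0.0706 +0.0703 -0.1015]
|λ(T)| sorted: 0.3211, 0.1849, 0.1849, 0.0174, 0.0172, 0.0000.
ρ = 0.3211; 0.3211 < 1 ⇒ converges.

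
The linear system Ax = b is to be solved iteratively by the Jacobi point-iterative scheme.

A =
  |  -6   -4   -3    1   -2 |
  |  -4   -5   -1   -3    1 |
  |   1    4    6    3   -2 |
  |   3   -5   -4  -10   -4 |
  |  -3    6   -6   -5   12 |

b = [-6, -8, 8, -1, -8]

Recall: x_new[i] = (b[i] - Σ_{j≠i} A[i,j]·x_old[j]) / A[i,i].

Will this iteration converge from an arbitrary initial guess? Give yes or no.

no

Write A = D+L+U with D = diag(-6, -5, 6, -10, 12).
Jacobi: T = -D⁻¹(L+U), T[1,3] = -(-3)/(-5) = -0.6000; T[1,1] = 0.
  T[0,:] = [+0.0000, -0.6667, -0.5000, +0.1667, -0.3333]
  T[1,:] = [-0.8000, +0.0000, -0.2000, -0.6000, +0.2000]
  T[2,:] = [-0.1667, -0.6667, +0.0000, -0.5000, +0.3333]
  T[3,:] = [+0.3000, -0.5000, -0.4000, +0.0000, -0.4000]
  T[4,:] = [+0.2500, -0.5000, +0.5000, +0.4167, +0.0000]
|λ(T)| sorted: 1.1749, 0.9601, 0.9601, 0.2552, 0.2552.
spectral radius ρ = 1.1749; 1.1749 > 1 ⇒ diverges.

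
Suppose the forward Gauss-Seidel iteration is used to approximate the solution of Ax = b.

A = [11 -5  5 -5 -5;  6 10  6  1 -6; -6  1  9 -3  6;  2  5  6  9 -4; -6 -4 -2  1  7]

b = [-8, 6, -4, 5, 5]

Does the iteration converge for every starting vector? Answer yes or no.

Diagonal D = diag(11, 10, 9, 9, 7); L, U strict lower/upper.
GS T = -(D+L)⁻¹U: row 0 first, T[0,3] = -(-5)/(11) = +0.4545; later rows by forward substitution.
  T[0,:] = [+0.0000  +0.4545  -0.4545  +0.4545  +0.4545]
  T[1,:] = [+0.0000  -0.2727  -0.3273  -0.3727  +0.3273]
  T[2,:] = [+0.0000  +0.3333  -0.2667  +0.6778  -0.4000]
  T[3,:] = [+0.0000  -0.1717  +0.4606  -0.3458  +0.4283]
  T[4,:] = [+0.0000  +0.3535  -0.7186  +0.4197  +0.4012]
eigenvalue magnitudes: 1.2473, 0.6974, 0.2352, 0.1693, 0.0000.
ρ = 1.2473; 1.2473 > 1 ⇒ diverges.

no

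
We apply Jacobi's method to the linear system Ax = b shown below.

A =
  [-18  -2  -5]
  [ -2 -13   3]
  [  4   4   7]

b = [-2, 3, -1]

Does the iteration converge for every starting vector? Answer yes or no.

Diagonal D = diag(-18, -13, 7); L, U strict lower/upper.
Jacobi: T = -D⁻¹(L+U), T[1,2] = -(3)/(-13) = +0.2308; T[1,1] = 0.
  T[0,:] = [+0.0000 -0.1111 -0.2778]
  T[1,:] = [-0.1538 +0.0000 +0.2308]
  T[2,:] = [-0.5714 -0.5714 +0.0000]
|λ(T)| sorted: 0.2806, 0.1866, 0.1866.
ρ = 0.2806; 0.2806 < 1, so it converges for any x₀.

yes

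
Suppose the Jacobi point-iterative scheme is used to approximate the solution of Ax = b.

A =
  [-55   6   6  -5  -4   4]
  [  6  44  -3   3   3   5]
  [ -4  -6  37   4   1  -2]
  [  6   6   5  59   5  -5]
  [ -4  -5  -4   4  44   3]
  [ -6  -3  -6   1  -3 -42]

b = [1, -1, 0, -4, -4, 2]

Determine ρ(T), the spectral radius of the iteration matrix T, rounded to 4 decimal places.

0.2571

Split A = D + L + U, D = diag(-55, 44, 37, 59, 44, -42).
Jacobi T = -D⁻¹(L+U): T[5,3] = -(1)/(-42) = +0.0238; T[5,5] = 0.
  T[0,:] = [+0.0000, +0.1091, +0.1091, -0.0909, -0.0727, +0.0727]
  T[1,:] = [-0.1364, +0.0000, +0.0682, -0.0682, -0.0682, -0.1136]
  T[2,:] = [+0.1081, +0.1622, +0.0000, -0.1081, -0.0270, +0.0541]
  T[3,:] = [-0.1017, -0.1017, -0.0847, +0.0000, -0.0847, +0.0847]
  T[4,:] = [+0.0909, +0.1136, +0.0909, -0.0909, +0.0000, -0.0682]
  T[5,:] = [-0.1429, -0.0714, -0.1429, +0.0238, -0.0714, +0.0000]
eigenvalue magnitudes: 0.2571, 0.1540, 0.1540, 0.1309, 0.0665, 0.0211.
ρ = 0.2571; 0.2571 < 1: convergent.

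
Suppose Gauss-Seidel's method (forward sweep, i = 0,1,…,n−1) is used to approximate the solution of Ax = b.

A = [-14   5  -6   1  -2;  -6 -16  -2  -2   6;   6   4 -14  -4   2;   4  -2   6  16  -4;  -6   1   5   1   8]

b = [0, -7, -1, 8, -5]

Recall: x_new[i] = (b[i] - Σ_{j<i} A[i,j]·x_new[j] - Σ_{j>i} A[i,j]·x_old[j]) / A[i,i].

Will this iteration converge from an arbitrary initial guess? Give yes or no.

yes

Diagonal D = diag(-14, -16, -14, 16, 8); L, U strict lower/upper.
Gauss-Seidel: T = -(D+L)⁻¹U, row 0 first, T[0,2] = -(-6)/(-14) = -0.4286; later rows by forward substitution.
  T[0,:] = [+0.0000  +0.3571  -0.4286  +0.0714  -0.1429]
  T[1,:] = [+0.0000  -0.1339  +0.0357  -0.1518  +0.4286]
  T[2,:] = [+0.0000  +0.1148  -0.1735  -0.2985  +0.2041]
  T[3,:] = [+0.0000  -0.1491  +0.1767  +0.0751  +0.2628]
  T[4,:] = [+0.0000  +0.2315  -0.2396  +0.2497  -0.3211]
|eigenvalues of T|: 0.5685, 0.1806, 0.1526, 0.1526, 0.0000.
spectral radius ρ = 0.5685; 0.5685 < 1, so it converges for any x₀.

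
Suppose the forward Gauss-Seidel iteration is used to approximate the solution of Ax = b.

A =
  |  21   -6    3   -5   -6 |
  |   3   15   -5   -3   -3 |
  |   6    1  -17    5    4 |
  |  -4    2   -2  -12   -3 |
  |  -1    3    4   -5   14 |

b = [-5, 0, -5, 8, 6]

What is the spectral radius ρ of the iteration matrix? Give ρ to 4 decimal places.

Let D = diag(21, 15, -17, -12, 14); L, U the strict triangles.
GS T = -(D+L)⁻¹U: row 0 first, T[0,3] = -(-5)/(21) = +0.2381; later rows by forward substitution.
  T[0,:] = [+0.0000  +0.2857  -0.1429  +0.2381  +0.2857]
  T[1,:] = [+0.0000  -0.0571  +0.3619  +0.1524  +0.1429]
  T[2,:] = [+0.0000  +0.0975  -0.0291  +0.3871  +0.3445]
  T[3,:] = [+0.0000  -0.1210  +0.1128  -0.1185  -0.3789]
  T[4,:] = [+0.0000  -0.0384  -0.0391  -0.1686  -0.2439]
|roots of det(T-λI)|: 0.5151, 0.1066, 0.0954, 0.0954, 0.0000.
spectral radius ρ = 0.5151; 0.5151 < 1: convergent.

0.5151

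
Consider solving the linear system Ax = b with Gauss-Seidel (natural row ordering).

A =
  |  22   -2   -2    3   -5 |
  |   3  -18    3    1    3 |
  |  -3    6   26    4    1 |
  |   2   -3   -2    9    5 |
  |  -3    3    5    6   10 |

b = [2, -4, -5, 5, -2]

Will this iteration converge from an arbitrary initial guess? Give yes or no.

yes

Let D = diag(22, -18, 26, 9, 10); L, U the strict triangles.
GS T = -(D+L)⁻¹U: row 0 first, T[0,3] = -(3)/(22) = -0.1364; later rows by forward substitution.
  T[0,:] = [+0.0000  +0.0909  +0.0909  -0.1364  +0.2273]
  T[1,:] = [+0.0000  +0.0152  +0.1818  +0.0328  +0.2045]
  T[2,:] = [+0.0000  +0.0070  -0.0315  -0.1772  -0.0594]
  T[3,:] = [+0.0000  -0.0136  +0.0334  +0.0019  -0.5511]
  T[4,:] = [+0.0000  +0.0274  -0.0316  +0.0367  +0.3672]
moduli |λ_i(T)| = 0.3045, 0.1121, 0.1121, 0.1016, 0.0000.
ρ(T) = max|λ| = 0.3045; 0.3045 < 1, so it converges for any x₀.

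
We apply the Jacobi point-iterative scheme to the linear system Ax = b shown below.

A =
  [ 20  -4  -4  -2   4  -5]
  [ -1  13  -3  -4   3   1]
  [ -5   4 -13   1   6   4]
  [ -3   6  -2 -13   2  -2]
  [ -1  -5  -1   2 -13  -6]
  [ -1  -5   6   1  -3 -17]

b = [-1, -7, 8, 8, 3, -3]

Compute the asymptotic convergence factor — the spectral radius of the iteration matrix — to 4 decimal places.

0.8552

Let D = diag(20, 13, -13, -13, -13, -17); L, U the strict triangles.
Jacobi T = -D⁻¹(L+U): T[0,3] = -(-2)/(20) = +0.1000; T[0,0] = 0.
  T[0,:] = [+0.0000, +0.2000, +0.2000, +0.1000, -0.2000, +0.2500]
  T[1,:] = [+0.0769, +0.0000, +0.2308, +0.3077, -0.2308, -0.0769]
  T[2,:] = [-0.3846, +0.3077, +0.0000, +0.0769, +0.4615, +0.3077]
  T[3,:] = [-0.2308, +0.4615, -0.1538, +0.0000, +0.1538, -0.1538]
  T[4,:] = [-0.0769, -0.3846, -0.0769, +0.1538, +0.0000, -0.4615]
  T[5,:] = [-0.0588, -0.2941, +0.3529, +0.0588, -0.1765, +0.0000]
eigenvalue magnitudes: 0.8552, 0.5514, 0.5514, 0.4163, 0.1320, 0.1320.
spectral radius ρ = 0.8552; 0.8552 < 1 ⇒ converges.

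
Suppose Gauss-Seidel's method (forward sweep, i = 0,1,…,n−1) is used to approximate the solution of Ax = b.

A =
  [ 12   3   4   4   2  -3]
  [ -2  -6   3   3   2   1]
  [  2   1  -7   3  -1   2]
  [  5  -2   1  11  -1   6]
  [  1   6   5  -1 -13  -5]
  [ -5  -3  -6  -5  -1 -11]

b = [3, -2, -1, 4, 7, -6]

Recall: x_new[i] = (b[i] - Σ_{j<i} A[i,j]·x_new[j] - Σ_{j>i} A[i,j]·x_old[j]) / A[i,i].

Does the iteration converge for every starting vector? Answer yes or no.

Split A = D + L + U, D = diag(12, -6, -7, 11, -13, -11).
Gauss-Seidel: T = -(D+L)⁻¹U, row 0 first, T[0,2] = -(4)/(12) = -0.3333; later rows by forward substitution.
  T[0,:] = [+0.0000, -0.2500, -0.3333, -0.3333, -0.1667, +0.2500]
  T[1,:] = [+0.0000, +0.0833, +0.6111, +0.6111, +0.3889, +0.0833]
  T[2,:] = [+0.0000, -0.0595, -0.0079, +0.4206, -0.1349, +0.3690]
  T[3,:] = [+0.0000, +0.1342, +0.2633, +0.2244, +0.2496, -0.6775]
  T[4,:] = [+0.0000, -0.0140, +0.2331, +0.4009, +0.0956, -0.1329]
  T[5,:] = [+0.0000, +0.0636, -0.1517, -0.3830, -0.0789, -0.0176]
moduli |λ_i(T)| = 0.8586, 0.3043, 0.3043, 0.1775, 0.0603, 0.0000.
ρ = 0.8586; 0.8586 < 1, so it converges for any x₀.

yes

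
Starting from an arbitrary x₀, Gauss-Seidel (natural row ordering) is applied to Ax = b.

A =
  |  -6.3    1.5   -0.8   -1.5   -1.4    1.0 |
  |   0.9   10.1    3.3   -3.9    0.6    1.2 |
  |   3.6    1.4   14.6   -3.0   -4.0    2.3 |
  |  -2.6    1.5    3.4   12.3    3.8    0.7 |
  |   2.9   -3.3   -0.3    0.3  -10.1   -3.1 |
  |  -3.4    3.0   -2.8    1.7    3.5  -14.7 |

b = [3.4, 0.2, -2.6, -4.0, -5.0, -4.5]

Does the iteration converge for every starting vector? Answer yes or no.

A = D + L + U where D = diag(-6.3, 10.1, 14.6, 12.3, -10.1, -14.7).
Gauss-Seidel: T = -(D+L)⁻¹U, row 0 first, T[0,3] = -(-1.5)/(-6.3) = -0.2381; later rows by forward substitution.
  T[0,:] = [+0.0000  +0.2381  -0.1270  -0.2381  -0.2222  +0.1587]
  T[1,:] = [+0.0000  -0.0212  -0.3154  +0.4074  -0.0396  -0.1330]
  T[2,:] = [+0.0000  -0.0567  +0.0616  +0.2251  +0.3326  -0.1839]
  T[3,:] = [+0.0000  +0.0686  -0.0054  -0.1622  -0.4430  +0.0437]
  T[4,:] = [+0.0000  +0.0790  +0.0646  -0.2130  -0.0739  -0.2112]
  T[5,:] = [+0.0000  -0.0219  -0.0320  +0.0259  -0.0889  -0.0740]
moduli |λ_i(T)| = 0.5646, 0.2041, 0.2041, 0.1695, 0.0879, 0.0000.
ρ = 0.5646; 0.5646 < 1: convergent.

yes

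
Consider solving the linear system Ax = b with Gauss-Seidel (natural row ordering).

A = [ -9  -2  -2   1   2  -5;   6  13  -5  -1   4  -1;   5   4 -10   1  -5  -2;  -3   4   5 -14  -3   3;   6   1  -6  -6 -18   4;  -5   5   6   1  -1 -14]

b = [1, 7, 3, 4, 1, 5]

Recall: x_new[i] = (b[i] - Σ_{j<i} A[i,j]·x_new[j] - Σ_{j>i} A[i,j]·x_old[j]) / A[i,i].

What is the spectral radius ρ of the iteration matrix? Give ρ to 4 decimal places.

Let D = diag(-9, 13, -10, -14, -18, -14); L, U the strict triangles.
GS T = -(D+L)⁻¹U: row 0 first, T[0,5] = -(-5)/(-9) = -0.5556; later rows by forward substitution.
  T[0,:] = [+0.0000, -0.2222, -0.2222, +0.1111, +0.2222, -0.5556]
  T[1,:] = [+0.0000, +0.1026, +0.4872, +0.0256, -0.4103, +0.3333]
  T[2,:] = [+0.0000, -0.0701, +0.0838, +0.1658, -0.5530, -0.3444]
  T[3,:] = [+0.0000, +0.0519, +0.2167, +0.0427, -0.5766, +0.3056]
  T[4,:] = [+0.0000, -0.0623, -0.1472, -0.0311, +0.4278, +0.0685]
  T[5,:] = [+0.0000, +0.0941, +0.3152, +0.0458, -0.5346, +0.1868]
|roots of det(T-λI)|: 0.5029, 0.3104, 0.1738, 0.1738, 0.0308, 0.0000.
ρ(T) = max|λ| = 0.5029; 0.5029 < 1: convergent.

0.5029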